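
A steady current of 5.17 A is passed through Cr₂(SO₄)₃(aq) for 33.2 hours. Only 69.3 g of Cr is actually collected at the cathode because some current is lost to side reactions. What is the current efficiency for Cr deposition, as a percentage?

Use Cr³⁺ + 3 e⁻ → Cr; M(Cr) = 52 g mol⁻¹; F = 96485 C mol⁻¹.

62.4 %

Q = I·t = 5.170 × 119520 = 617900 C; n(e⁻) = 617900/96485 = 6.404 mol.
Theoretical n(Cr) = n(e⁻)/3 = 2.135 mol, i.e. m_theo = 2.135 × 52 = 111.0 g.
Efficiency = m_actual / m_theo = 69.3 / 111.0 = 62.4 %.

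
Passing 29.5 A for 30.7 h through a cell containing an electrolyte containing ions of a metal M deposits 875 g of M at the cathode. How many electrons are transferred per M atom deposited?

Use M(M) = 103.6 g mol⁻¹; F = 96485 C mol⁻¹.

Q = I·t = 29.50 A × 110520 s = 3260000 C, so n(e⁻) = 3260000/96485 = 33.79 mol.
n(M) deposited = 875 / 103.6 = 8.446 mol.
Electrons per atom = n(e⁻)/n(M) = 33.79 / 8.446 = 4.00 ≈ 4, so the ion is M⁴⁺.

4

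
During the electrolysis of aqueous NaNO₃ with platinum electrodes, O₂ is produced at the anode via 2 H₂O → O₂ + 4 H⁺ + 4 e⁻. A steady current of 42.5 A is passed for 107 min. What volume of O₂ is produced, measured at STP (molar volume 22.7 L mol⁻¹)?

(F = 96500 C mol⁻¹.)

Q = I·t = 42.50 A × 6420.0 s = 272800 C.
n(e⁻) = Q/F = 272800 / 96500 = 2.827 mol.
4 electrons are transferred per O₂ molecule, so n(O₂) = 2.827 / 4 = 0.7069 mol.
V = n × V_m = 0.7069 × 22.7 = 16.0 L.

16.0 L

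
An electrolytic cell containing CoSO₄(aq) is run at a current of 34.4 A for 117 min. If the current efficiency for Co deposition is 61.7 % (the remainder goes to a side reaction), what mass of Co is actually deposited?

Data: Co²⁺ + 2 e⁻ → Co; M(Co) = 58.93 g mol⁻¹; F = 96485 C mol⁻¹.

Q = I·t = 34.40 × 7020.0 = 241500 C.
n(e⁻) = 241500/96485 = 2.503 mol; theoretically n(Co) = 2.503/2 = 1.251 mol, m_theo = 73.75 g.
At 61.7 % efficiency, m_actual = 0.617 × 73.75 = 45.5 g.

45.5 g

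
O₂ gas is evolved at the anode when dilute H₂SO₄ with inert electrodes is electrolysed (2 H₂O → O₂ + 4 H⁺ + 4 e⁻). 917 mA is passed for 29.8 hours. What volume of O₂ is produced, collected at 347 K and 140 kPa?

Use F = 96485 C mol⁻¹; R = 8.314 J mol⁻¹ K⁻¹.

Q = I·t = 0.9170 A × 107280 s = 98380 C.
n(e⁻) = Q/F = 98380 / 96485 = 1.020 mol.
4 electrons are transferred per O₂ molecule, so n(O₂) = 1.020 / 4 = 0.2549 mol.
V = nRT/P = (0.2549 × 8.314 × 347) / (140 × 10³ Pa) = 0.00525 m³ = 5.25 L.

5.25 L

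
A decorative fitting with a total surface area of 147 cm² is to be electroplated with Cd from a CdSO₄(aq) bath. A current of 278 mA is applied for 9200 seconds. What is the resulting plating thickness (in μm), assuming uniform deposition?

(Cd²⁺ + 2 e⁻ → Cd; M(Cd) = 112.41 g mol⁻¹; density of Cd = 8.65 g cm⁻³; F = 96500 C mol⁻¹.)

11.7 μm

Q = I·t = 0.2780 × 9200.0 = 2558 C; n(e⁻) = 0.02650 mol.
n(Cd) = n(e⁻)/2 = 0.01325 mol, so m = 0.01325 × 112.41 = 1.490 g.
Volume = m/ρ = 1.490 / 8.65 = 0.1722 cm³.
Thickness = V/A = 0.1722 / 147 = 0.00117 cm = 11.7 μm.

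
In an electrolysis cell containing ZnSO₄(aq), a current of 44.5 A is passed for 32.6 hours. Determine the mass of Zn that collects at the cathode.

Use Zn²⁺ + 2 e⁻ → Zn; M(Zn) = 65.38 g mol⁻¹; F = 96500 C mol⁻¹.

Q = I·t = 44.50 A × 117360 s = 5223000 C.
n(e⁻) = Q/F = 5223000 / 96500 = 54.12 mol.
Zn²⁺ + 2 e⁻ → Zn, so n(Zn) = n(e⁻)/2 = 27.06 mol.
m = n·M = 27.06 × 65.38 = 1770 g.

1770 g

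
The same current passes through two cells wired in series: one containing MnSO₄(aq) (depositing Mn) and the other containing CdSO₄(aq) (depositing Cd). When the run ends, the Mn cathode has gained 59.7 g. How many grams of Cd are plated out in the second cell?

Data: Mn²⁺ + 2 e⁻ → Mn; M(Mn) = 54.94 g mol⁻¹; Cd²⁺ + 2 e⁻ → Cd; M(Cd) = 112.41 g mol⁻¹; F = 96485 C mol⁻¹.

122 g

n(Mn) = 59.7 / 54.94 = 1.087 mol.
Since Mn²⁺ + 2 e⁻ → Mn, n(e⁻) passed = 2 × 1.087 = 2.173 mol.
Cells in series carry the same charge, so the same 2.173 mol of electrons passes through cell 2.
Cd²⁺ + 2 e⁻ → Cd, so n(Cd) = 2.173 / 2 = 1.087 mol.
m(Cd) = 1.087 × 112.41 = 122 g.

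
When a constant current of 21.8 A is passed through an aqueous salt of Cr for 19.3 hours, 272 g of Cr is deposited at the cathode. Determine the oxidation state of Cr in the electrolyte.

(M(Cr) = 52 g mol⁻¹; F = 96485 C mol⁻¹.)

Q = I·t = 21.80 A × 69480 s = 1515000 C, so n(e⁻) = 1515000/96485 = 15.70 mol.
n(Cr) deposited = 272 / 52 = 5.231 mol.
Electrons per atom = n(e⁻)/n(Cr) = 15.70 / 5.231 = 3.00 ≈ 3, so the ion is Cr³⁺.

+3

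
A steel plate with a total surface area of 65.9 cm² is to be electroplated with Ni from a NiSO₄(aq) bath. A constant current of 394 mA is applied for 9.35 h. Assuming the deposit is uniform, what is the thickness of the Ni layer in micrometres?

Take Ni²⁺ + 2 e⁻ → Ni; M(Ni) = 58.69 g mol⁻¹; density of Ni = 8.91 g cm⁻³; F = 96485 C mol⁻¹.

68.7 μm

Q = I·t = 0.3940 × 33660 = 13260 C; n(e⁻) = 0.1375 mol.
n(Ni) = n(e⁻)/2 = 0.06873 mol, so m = 0.06873 × 58.69 = 4.034 g.
Volume = m/ρ = 4.034 / 8.91 = 0.4527 cm³.
Thickness = V/A = 0.4527 / 65.9 = 0.00687 cm = 68.7 μm.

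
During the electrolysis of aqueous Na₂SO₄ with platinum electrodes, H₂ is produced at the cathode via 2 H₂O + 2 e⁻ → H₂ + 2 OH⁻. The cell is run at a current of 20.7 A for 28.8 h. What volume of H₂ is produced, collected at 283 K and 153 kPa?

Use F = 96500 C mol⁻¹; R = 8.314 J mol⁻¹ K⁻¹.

171 L

Q = I·t = 20.70 A × 103680 s = 2146000 C.
n(e⁻) = Q/F = 2146000 / 96500 = 22.24 mol.
2 electrons are transferred per H₂ molecule, so n(H₂) = 22.24 / 2 = 11.12 mol.
V = nRT/P = (11.12 × 8.314 × 283) / (153 × 10³ Pa) = 0.171 m³ = 171 L.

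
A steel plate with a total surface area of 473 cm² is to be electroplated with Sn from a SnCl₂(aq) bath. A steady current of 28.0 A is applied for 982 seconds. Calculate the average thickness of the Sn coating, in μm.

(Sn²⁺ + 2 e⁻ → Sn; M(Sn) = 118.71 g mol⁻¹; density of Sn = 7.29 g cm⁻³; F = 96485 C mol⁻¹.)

Q = I·t = 28.00 × 982.00 = 27500 C; n(e⁻) = 0.2850 mol.
n(Sn) = n(e⁻)/2 = 0.1425 mol, so m = 0.1425 × 118.71 = 16.91 g.
Volume = m/ρ = 16.91 / 7.29 = 2.320 cm³.
Thickness = V/A = 2.320 / 473 = 0.00491 cm = 49.1 μm.

49.1 μm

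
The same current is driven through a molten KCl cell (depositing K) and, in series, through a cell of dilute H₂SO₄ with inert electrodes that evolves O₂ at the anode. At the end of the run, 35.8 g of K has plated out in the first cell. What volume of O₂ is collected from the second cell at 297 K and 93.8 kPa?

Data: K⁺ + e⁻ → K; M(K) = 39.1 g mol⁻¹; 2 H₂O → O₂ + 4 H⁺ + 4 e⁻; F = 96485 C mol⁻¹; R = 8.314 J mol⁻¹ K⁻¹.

6.03 L

n(K) = 35.8 / 39.1 = 0.9156 mol, so n(e⁻) = 1 × 0.9156 = 0.9156 mol.
The cells are in series, so the same 0.9156 mol of electrons passes through the second cell.
2 H₂O → O₂ + 4 H⁺ + 4 e⁻ — 4 mol e⁻ per mol O₂, so n(O₂) = 0.9156/4 = 0.2289 mol.
V = nRT/P = (0.2289 × 8.314 × 297) / (93.8 × 10³) = 0.00603 m³ = 6.03 L.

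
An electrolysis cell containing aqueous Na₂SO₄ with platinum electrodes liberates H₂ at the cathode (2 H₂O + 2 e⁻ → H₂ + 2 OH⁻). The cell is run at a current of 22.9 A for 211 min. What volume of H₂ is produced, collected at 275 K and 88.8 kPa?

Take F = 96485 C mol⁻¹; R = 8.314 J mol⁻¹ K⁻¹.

38.7 L

Q = I·t = 22.90 A × 12660 s = 289900 C.
n(e⁻) = Q/F = 289900 / 96485 = 3.005 mol.
2 electrons are transferred per H₂ molecule, so n(H₂) = 3.005 / 2 = 1.502 mol.
V = nRT/P = (1.502 × 8.314 × 275) / (88.8 × 10³ Pa) = 0.0387 m³ = 38.7 L.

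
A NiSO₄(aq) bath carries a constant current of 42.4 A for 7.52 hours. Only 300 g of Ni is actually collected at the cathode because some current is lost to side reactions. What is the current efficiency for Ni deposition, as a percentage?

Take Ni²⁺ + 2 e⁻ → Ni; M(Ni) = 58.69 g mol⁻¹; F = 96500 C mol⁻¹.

85.9 %

Q = I·t = 42.40 × 27072 = 1148000 C; n(e⁻) = 1148000/96500 = 11.89 mol.
Theoretical n(Ni) = n(e⁻)/2 = 5.947 mol, i.e. m_theo = 5.947 × 58.69 = 349.1 g.
Efficiency = m_actual / m_theo = 300 / 349.1 = 85.9 %.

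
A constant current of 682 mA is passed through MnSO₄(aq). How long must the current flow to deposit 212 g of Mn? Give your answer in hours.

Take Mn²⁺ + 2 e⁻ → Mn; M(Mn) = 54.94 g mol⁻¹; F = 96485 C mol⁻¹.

n(Mn) = m/M = 212 / 54.94 = 3.859 mol.
Each Mn atom requires 2 electrons, so n(e⁻) = 2 × 3.859 = 7.718 mol.
Q = n(e⁻)·F = 7.718 × 96485 = 744600 C.
t = Q/I = 744600 / 0.6820 A = 1092000 s = 303 h.

303 h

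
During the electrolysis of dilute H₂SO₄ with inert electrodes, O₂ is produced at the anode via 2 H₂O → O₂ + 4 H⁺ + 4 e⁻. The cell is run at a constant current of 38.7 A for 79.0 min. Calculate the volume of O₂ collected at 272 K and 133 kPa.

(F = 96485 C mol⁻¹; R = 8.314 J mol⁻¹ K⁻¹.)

8.08 L

Q = I·t = 38.70 A × 4740.0 s = 183400 C.
n(e⁻) = Q/F = 183400 / 96485 = 1.901 mol.
4 electrons are transferred per O₂ molecule, so n(O₂) = 1.901 / 4 = 0.4753 mol.
V = nRT/P = (0.4753 × 8.314 × 272) / (133 × 10³ Pa) = 0.00808 m³ = 8.08 L.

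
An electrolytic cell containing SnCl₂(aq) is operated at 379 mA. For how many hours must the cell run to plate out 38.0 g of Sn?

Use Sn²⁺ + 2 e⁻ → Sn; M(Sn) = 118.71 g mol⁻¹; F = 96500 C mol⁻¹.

45.3 h

n(Sn) = m/M = 38.0 / 118.71 = 0.3201 mol.
Each Sn atom requires 2 electrons, so n(e⁻) = 2 × 0.3201 = 0.6402 mol.
Q = n(e⁻)·F = 0.6402 × 96500 = 61780 C.
t = Q/I = 61780 / 0.3790 A = 163000 s = 45.3 h.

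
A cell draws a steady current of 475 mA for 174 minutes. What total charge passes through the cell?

Q = I·t = 0.4750 A × 10440 s = 4960 C.

4960 C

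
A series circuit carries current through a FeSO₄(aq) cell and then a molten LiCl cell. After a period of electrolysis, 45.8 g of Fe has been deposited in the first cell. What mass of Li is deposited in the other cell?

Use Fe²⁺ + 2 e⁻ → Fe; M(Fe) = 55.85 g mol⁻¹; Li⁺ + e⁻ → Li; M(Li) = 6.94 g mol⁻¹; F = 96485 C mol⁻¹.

n(Fe) = 45.8 / 55.85 = 0.8201 mol.
Since Fe²⁺ + 2 e⁻ → Fe, n(e⁻) passed = 2 × 0.8201 = 1.640 mol.
Cells in series carry the same charge, so the same 1.640 mol of electrons passes through cell 2.
Li⁺ + e⁻ → Li, so n(Li) = 1.640 / 1 = 1.640 mol.
m(Li) = 1.640 × 6.94 = 11.4 g.

11.4 g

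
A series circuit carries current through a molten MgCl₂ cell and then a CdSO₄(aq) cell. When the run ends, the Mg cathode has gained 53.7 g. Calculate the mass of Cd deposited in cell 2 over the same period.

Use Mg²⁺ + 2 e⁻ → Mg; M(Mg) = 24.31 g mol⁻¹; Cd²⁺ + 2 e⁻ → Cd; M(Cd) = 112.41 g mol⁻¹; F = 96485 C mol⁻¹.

n(Mg) = 53.7 / 24.31 = 2.209 mol.
Since Mg²⁺ + 2 e⁻ → Mg, n(e⁻) passed = 2 × 2.209 = 4.418 mol.
Cells in series carry the same charge, so the same 4.418 mol of electrons passes through cell 2.
Cd²⁺ + 2 e⁻ → Cd, so n(Cd) = 4.418 / 2 = 2.209 mol.
m(Cd) = 2.209 × 112.41 = 248 g.

248 g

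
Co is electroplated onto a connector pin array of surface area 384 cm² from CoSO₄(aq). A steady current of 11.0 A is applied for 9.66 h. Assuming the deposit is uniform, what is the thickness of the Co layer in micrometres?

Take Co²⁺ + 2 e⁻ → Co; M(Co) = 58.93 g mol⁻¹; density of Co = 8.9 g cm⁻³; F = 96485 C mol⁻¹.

342 μm

Q = I·t = 11.00 × 34776 = 382500 C; n(e⁻) = 3.965 mol.
n(Co) = n(e⁻)/2 = 1.982 mol, so m = 1.982 × 58.93 = 116.8 g.
Volume = m/ρ = 116.8 / 8.9 = 13.13 cm³.
Thickness = V/A = 13.13 / 384 = 0.0342 cm = 342 μm.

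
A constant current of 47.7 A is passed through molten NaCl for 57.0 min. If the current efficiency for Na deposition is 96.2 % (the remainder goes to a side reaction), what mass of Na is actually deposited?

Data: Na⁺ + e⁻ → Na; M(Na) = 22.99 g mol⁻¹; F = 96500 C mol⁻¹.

37.4 g

Q = I·t = 47.70 × 3420.0 = 163100 C.
n(e⁻) = 163100/96500 = 1.691 mol; theoretically n(Na) = 1.691/1 = 1.691 mol, m_theo = 38.86 g.
At 96.2 % efficiency, m_actual = 0.962 × 38.86 = 37.4 g.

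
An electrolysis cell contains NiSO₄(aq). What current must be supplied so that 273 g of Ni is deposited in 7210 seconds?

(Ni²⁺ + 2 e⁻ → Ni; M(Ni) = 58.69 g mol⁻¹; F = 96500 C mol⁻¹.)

125 A

n(Ni) = 273 / 58.69 = 4.652 mol.
n(e⁻) = 2 × 4.652 = 9.303 mol.
Q = n(e⁻)·F = 9.303 × 96500 = 897800 C.
I = Q/t = 897800 / 7210.0 s = 125 A.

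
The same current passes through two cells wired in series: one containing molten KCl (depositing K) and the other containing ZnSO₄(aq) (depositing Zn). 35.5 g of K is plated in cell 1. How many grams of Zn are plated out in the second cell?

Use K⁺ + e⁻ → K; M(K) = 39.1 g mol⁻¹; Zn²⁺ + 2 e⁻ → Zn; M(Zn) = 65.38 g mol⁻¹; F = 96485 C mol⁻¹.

n(K) = 35.5 / 39.1 = 0.9079 mol.
Since K⁺ + e⁻ → K, n(e⁻) passed = 1 × 0.9079 = 0.9079 mol.
Cells in series carry the same charge, so the same 0.9079 mol of electrons passes through cell 2.
Zn²⁺ + 2 e⁻ → Zn, so n(Zn) = 0.9079 / 2 = 0.4540 mol.
m(Zn) = 0.4540 × 65.38 = 29.7 g.

29.7 g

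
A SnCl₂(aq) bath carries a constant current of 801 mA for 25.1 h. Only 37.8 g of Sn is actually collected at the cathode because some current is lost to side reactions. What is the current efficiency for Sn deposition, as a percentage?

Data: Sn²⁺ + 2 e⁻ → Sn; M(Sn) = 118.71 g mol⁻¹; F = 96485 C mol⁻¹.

84.9 %

Q = I·t = 0.8010 × 90360 = 72380 C; n(e⁻) = 72380/96485 = 0.7502 mol.
Theoretical n(Sn) = n(e⁻)/2 = 0.3751 mol, i.e. m_theo = 0.3751 × 118.71 = 44.53 g.
Efficiency = m_actual / m_theo = 37.8 / 44.53 = 84.9 %.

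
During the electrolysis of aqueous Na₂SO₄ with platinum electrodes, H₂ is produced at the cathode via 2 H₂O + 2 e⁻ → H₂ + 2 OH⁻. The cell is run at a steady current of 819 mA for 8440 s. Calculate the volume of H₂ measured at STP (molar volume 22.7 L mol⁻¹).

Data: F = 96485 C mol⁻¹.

Q = I·t = 0.8190 A × 8440.0 s = 6912 C.
n(e⁻) = Q/F = 6912 / 96485 = 0.07164 mol.
2 electrons are transferred per H₂ molecule, so n(H₂) = 0.07164 / 2 = 0.03582 mol.
V = n × V_m = 0.03582 × 22.7 = 0.813 L.

0.813 L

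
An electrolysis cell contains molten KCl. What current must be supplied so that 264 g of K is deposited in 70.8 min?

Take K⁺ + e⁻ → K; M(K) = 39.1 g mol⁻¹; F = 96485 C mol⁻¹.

n(K) = 264 / 39.1 = 6.752 mol.
n(e⁻) = 1 × 6.752 = 6.752 mol.
Q = n(e⁻)·F = 6.752 × 96485 = 651500 C.
I = Q/t = 651500 / 4248.0 s = 153 A.

153 A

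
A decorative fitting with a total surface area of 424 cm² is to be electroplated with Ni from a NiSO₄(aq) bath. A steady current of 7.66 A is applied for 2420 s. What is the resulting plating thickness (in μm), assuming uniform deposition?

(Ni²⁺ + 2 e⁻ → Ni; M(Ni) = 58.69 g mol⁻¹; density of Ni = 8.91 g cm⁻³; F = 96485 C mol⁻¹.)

Q = I·t = 7.660 × 2420.0 = 18540 C; n(e⁻) = 0.1921 mol.
n(Ni) = n(e⁻)/2 = 0.09606 mol, so m = 0.09606 × 58.69 = 5.638 g.
Volume = m/ρ = 5.638 / 8.91 = 0.6328 cm³.
Thickness = V/A = 0.6328 / 424 = 0.00149 cm = 14.9 μm.

14.9 μm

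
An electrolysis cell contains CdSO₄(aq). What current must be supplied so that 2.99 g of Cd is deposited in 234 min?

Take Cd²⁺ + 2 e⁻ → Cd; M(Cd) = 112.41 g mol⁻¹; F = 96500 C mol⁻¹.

0.366 A

n(Cd) = 2.99 / 112.41 = 0.02660 mol.
n(e⁻) = 2 × 0.02660 = 0.05320 mol.
Q = n(e⁻)·F = 0.05320 × 96500 = 5134 C.
I = Q/t = 5134 / 14040 s = 0.366 A.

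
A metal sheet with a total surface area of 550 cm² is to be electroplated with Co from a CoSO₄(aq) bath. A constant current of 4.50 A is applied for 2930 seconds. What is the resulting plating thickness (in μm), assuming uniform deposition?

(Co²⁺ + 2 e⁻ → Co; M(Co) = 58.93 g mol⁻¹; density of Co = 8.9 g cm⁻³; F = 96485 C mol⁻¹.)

Q = I·t = 4.500 × 2930.0 = 13180 C; n(e⁻) = 0.1367 mol.
n(Co) = n(e⁻)/2 = 0.06833 mol, so m = 0.06833 × 58.93 = 4.026 g.
Volume = m/ρ = 4.026 / 8.9 = 0.4524 cm³.
Thickness = V/A = 0.4524 / 550 = 8.23 × 10⁻⁴ cm = 8.23 μm.

8.23 μm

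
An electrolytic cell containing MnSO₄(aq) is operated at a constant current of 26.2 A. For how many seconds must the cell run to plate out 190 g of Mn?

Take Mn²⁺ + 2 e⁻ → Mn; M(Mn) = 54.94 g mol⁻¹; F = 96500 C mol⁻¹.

n(Mn) = m/M = 190 / 54.94 = 3.458 mol.
Each Mn atom requires 2 electrons, so n(e⁻) = 2 × 3.458 = 6.917 mol.
Q = n(e⁻)·F = 6.917 × 96500 = 667500 C.
t = Q/I = 667500 / 26.20 A = 25480 s.

25500 s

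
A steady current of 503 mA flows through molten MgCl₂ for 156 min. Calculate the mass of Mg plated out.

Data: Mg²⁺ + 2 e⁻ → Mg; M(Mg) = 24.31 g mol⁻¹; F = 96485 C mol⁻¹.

0.593 g

Q = I·t = 0.5030 A × 9360.0 s = 4708 C.
n(e⁻) = Q/F = 4708 / 96485 = 0.04880 mol.
Mg²⁺ + 2 e⁻ → Mg, so n(Mg) = n(e⁻)/2 = 0.02440 mol.
m = n·M = 0.02440 × 24.31 = 0.593 g.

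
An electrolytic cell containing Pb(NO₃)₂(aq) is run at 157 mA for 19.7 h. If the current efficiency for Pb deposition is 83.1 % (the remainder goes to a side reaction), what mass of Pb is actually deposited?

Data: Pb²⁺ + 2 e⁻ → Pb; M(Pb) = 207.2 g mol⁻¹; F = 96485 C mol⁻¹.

9.94 g

Q = I·t = 0.1570 × 70920 = 11130 C.
n(e⁻) = 11130/96485 = 0.1154 mol; theoretically n(Pb) = 0.1154/2 = 0.05770 mol, m_theo = 11.96 g.
At 83.1 % efficiency, m_actual = 0.831 × 11.96 = 9.94 g.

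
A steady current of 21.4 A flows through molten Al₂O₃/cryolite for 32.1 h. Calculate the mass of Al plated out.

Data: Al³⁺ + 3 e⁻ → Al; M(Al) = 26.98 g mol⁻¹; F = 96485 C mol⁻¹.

Q = I·t = 21.40 A × 115560 s = 2473000 C.
n(e⁻) = Q/F = 2473000 / 96485 = 25.63 mol.
Al³⁺ + 3 e⁻ → Al, so n(Al) = n(e⁻)/3 = 8.544 mol.
m = n·M = 8.544 × 26.98 = 231 g.

231 g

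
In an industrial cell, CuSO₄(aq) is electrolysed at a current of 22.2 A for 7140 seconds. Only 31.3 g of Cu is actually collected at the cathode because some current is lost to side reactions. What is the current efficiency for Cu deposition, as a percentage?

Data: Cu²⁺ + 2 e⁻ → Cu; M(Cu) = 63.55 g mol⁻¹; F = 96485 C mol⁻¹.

60.0 %

Q = I·t = 22.20 × 7140.0 = 158500 C; n(e⁻) = 158500/96485 = 1.643 mol.
Theoretical n(Cu) = n(e⁻)/2 = 0.8214 mol, i.e. m_theo = 0.8214 × 63.55 = 52.20 g.
Efficiency = m_actual / m_theo = 31.3 / 52.20 = 60.0 %.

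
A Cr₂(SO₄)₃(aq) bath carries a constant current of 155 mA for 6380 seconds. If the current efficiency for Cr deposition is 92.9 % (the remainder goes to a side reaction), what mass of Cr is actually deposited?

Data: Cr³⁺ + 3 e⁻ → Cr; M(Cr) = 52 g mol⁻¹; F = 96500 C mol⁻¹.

0.165 g

Q = I·t = 0.1550 × 6380.0 = 988.9 C.
n(e⁻) = 988.9/96500 = 0.01025 mol; theoretically n(Cr) = 0.01025/3 = 0.003416 mol, m_theo = 0.1776 g.
At 92.9 % efficiency, m_actual = 0.929 × 0.1776 = 0.165 g.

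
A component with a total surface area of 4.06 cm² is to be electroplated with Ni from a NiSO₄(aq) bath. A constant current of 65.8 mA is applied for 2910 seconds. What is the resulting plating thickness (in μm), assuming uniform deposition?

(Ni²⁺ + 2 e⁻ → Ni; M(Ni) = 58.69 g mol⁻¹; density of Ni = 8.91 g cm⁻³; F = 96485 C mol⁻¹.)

16.1 μm

Q = I·t = 0.06580 × 2910.0 = 191.5 C; n(e⁻) = 0.001985 mol.
n(Ni) = n(e⁻)/2 = 0.0009923 mol, so m = 0.0009923 × 58.69 = 0.05824 g.
Volume = m/ρ = 0.05824 / 8.91 = 0.006536 cm³.
Thickness = V/A = 0.006536 / 4.06 = 0.00161 cm = 16.1 μm.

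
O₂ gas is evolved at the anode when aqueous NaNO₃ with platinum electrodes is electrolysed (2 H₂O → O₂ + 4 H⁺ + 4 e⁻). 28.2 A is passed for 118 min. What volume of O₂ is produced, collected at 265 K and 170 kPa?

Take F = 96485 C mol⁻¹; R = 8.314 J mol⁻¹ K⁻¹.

6.70 L

Q = I·t = 28.20 A × 7080.0 s = 199700 C.
n(e⁻) = Q/F = 199700 / 96485 = 2.069 mol.
4 electrons are transferred per O₂ molecule, so n(O₂) = 2.069 / 4 = 0.5173 mol.
V = nRT/P = (0.5173 × 8.314 × 265) / (170 × 10³ Pa) = 0.00670 m³ = 6.70 L.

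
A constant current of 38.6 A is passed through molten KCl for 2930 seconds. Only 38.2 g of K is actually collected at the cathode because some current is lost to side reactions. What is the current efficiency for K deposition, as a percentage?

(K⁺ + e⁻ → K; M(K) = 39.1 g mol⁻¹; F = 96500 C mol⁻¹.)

83.4 %

Q = I·t = 38.60 × 2930.0 = 113100 C; n(e⁻) = 113100/96500 = 1.172 mol.
Theoretical n(K) = n(e⁻)/1 = 1.172 mol, i.e. m_theo = 1.172 × 39.1 = 45.83 g.
Efficiency = m_actual / m_theo = 38.2 / 45.83 = 83.4 %.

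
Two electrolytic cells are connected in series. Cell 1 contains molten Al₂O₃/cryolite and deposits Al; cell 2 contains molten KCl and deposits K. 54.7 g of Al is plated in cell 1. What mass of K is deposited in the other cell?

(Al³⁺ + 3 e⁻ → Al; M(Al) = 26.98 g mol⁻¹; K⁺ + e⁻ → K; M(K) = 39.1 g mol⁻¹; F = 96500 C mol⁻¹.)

238 g

n(Al) = 54.7 / 26.98 = 2.027 mol.
Since Al³⁺ + 3 e⁻ → Al, n(e⁻) passed = 3 × 2.027 = 6.082 mol.
Cells in series carry the same charge, so the same 6.082 mol of electrons passes through cell 2.
K⁺ + e⁻ → K, so n(K) = 6.082 / 1 = 6.082 mol.
m(K) = 6.082 × 39.1 = 238 g.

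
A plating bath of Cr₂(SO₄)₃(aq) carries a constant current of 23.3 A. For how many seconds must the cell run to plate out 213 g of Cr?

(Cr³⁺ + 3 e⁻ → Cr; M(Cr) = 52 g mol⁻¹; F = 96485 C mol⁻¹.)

n(Cr) = m/M = 213 / 52 = 4.096 mol.
Each Cr atom requires 3 electrons, so n(e⁻) = 3 × 4.096 = 12.29 mol.
Q = n(e⁻)·F = 12.29 × 96485 = 1186000 C.
t = Q/I = 1186000 / 23.30 A = 50890 s.

50900 s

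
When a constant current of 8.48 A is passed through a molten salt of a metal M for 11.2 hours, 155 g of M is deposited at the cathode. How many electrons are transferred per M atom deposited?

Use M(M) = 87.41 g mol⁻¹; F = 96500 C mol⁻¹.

Q = I·t = 8.480 A × 40320 s = 341900 C, so n(e⁻) = 341900/96500 = 3.543 mol.
n(M) deposited = 155 / 87.41 = 1.773 mol.
Electrons per atom = n(e⁻)/n(M) = 3.543 / 1.773 = 2.00 ≈ 2, so the ion is M²⁺.

2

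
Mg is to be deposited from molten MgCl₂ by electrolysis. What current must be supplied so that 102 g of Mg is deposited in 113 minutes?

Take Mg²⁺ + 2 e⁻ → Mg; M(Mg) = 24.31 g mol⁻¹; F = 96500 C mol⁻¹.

119 A

n(Mg) = 102 / 24.31 = 4.196 mol.
n(e⁻) = 2 × 4.196 = 8.392 mol.
Q = n(e⁻)·F = 8.392 × 96500 = 809800 C.
I = Q/t = 809800 / 6780.0 s = 119 A.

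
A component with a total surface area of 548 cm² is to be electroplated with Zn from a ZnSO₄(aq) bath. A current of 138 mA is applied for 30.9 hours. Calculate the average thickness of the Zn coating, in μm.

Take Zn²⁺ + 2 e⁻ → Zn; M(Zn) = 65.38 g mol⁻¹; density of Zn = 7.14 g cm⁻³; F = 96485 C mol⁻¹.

Q = I·t = 0.1380 × 111240 = 15350 C; n(e⁻) = 0.1591 mol.
n(Zn) = n(e⁻)/2 = 0.07955 mol, so m = 0.07955 × 65.38 = 5.201 g.
Volume = m/ρ = 5.201 / 7.14 = 0.7284 cm³.
Thickness = V/A = 0.7284 / 548 = 0.00133 cm = 13.3 μm.

13.3 μm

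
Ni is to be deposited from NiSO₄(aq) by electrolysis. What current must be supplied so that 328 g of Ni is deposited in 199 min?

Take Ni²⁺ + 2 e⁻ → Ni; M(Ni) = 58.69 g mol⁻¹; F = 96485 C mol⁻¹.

90.3 A

n(Ni) = 328 / 58.69 = 5.589 mol.
n(e⁻) = 2 × 5.589 = 11.18 mol.
Q = n(e⁻)·F = 11.18 × 96485 = 1078000 C.
I = Q/t = 1078000 / 11940 s = 90.3 A.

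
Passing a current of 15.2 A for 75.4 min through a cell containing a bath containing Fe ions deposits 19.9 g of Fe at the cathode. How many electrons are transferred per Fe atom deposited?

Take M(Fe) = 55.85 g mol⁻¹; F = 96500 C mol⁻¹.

Q = I·t = 15.20 A × 4524.0 s = 68760 C, so n(e⁻) = 68760/96500 = 0.7126 mol.
n(Fe) deposited = 19.9 / 55.85 = 0.3563 mol.
Electrons per atom = n(e⁻)/n(Fe) = 0.7126 / 0.3563 = 2.00 ≈ 2, so the ion is Fe²⁺.

2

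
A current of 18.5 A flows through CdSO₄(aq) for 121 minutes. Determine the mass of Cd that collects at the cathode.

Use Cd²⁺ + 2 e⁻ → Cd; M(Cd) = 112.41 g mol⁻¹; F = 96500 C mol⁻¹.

78.2 g

Q = I·t = 18.50 A × 7260.0 s = 134300 C.
n(e⁻) = Q/F = 134300 / 96500 = 1.392 mol.
Cd²⁺ + 2 e⁻ → Cd, so n(Cd) = n(e⁻)/2 = 0.6959 mol.
m = n·M = 0.6959 × 112.41 = 78.2 g.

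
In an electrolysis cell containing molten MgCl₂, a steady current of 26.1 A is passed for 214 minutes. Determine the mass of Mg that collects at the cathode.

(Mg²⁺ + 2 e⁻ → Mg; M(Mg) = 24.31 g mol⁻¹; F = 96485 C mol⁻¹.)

42.2 g

Q = I·t = 26.10 A × 12840 s = 335100 C.
n(e⁻) = Q/F = 335100 / 96485 = 3.473 mol.
Mg²⁺ + 2 e⁻ → Mg, so n(Mg) = n(e⁻)/2 = 1.737 mol.
m = n·M = 1.737 × 24.31 = 42.2 g.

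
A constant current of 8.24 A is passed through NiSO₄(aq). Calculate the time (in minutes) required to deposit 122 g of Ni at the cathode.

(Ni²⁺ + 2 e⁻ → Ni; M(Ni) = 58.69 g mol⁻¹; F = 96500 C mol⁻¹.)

811 min

n(Ni) = m/M = 122 / 58.69 = 2.079 mol.
Each Ni atom requires 2 electrons, so n(e⁻) = 2 × 2.079 = 4.157 mol.
Q = n(e⁻)·F = 4.157 × 96500 = 401200 C.
t = Q/I = 401200 / 8.240 A = 48690 s = 811 min.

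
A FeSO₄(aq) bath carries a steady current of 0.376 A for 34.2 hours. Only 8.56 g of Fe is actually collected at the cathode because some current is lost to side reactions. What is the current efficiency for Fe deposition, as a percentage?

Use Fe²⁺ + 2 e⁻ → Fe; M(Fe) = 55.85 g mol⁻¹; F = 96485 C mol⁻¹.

63.9 %

Q = I·t = 0.3760 × 123120 = 46290 C; n(e⁻) = 46290/96485 = 0.4798 mol.
Theoretical n(Fe) = n(e⁻)/2 = 0.2399 mol, i.e. m_theo = 0.2399 × 55.85 = 13.40 g.
Efficiency = m_actual / m_theo = 8.56 / 13.40 = 63.9 %.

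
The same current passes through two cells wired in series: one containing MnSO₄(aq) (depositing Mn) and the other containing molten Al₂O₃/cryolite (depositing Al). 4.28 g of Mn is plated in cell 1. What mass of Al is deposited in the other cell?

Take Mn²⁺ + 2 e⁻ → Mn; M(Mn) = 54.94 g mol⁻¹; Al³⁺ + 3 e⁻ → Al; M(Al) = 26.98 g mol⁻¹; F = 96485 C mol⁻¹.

1.40 g

n(Mn) = 4.28 / 54.94 = 0.07790 mol.
Since Mn²⁺ + 2 e⁻ → Mn, n(e⁻) passed = 2 × 0.07790 = 0.1558 mol.
Cells in series carry the same charge, so the same 0.1558 mol of electrons passes through cell 2.
Al³⁺ + 3 e⁻ → Al, so n(Al) = 0.1558 / 3 = 0.05194 mol.
m(Al) = 0.05194 × 26.98 = 1.40 g.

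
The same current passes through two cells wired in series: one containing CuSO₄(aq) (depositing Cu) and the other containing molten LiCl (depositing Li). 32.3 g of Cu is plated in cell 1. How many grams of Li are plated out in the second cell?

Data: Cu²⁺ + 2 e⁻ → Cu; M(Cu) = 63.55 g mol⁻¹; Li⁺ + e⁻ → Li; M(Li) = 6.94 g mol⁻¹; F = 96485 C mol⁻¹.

n(Cu) = 32.3 / 63.55 = 0.5083 mol.
Since Cu²⁺ + 2 e⁻ → Cu, n(e⁻) passed = 2 × 0.5083 = 1.017 mol.
Cells in series carry the same charge, so the same 1.017 mol of electrons passes through cell 2.
Li⁺ + e⁻ → Li, so n(Li) = 1.017 / 1 = 1.017 mol.
m(Li) = 1.017 × 6.94 = 7.05 g.

7.05 g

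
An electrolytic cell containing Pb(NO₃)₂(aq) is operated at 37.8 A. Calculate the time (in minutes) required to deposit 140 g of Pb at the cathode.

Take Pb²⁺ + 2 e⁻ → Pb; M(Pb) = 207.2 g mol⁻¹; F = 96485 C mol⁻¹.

n(Pb) = m/M = 140 / 207.2 = 0.6757 mol.
Each Pb atom requires 2 electrons, so n(e⁻) = 2 × 0.6757 = 1.351 mol.
Q = n(e⁻)·F = 1.351 × 96485 = 130400 C.
t = Q/I = 130400 / 37.80 A = 3449 s = 57.5 min.

57.5 min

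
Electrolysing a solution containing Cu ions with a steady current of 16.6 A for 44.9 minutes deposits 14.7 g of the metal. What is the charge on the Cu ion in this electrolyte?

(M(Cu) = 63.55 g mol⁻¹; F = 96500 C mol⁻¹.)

Q = I·t = 16.60 A × 2694.0 s = 44720 C, so n(e⁻) = 44720/96500 = 0.4634 mol.
n(Cu) deposited = 14.7 / 63.55 = 0.2313 mol.
Electrons per atom = n(e⁻)/n(Cu) = 0.4634 / 0.2313 = 2.00 ≈ 2, so the ion is Cu²⁺.

+2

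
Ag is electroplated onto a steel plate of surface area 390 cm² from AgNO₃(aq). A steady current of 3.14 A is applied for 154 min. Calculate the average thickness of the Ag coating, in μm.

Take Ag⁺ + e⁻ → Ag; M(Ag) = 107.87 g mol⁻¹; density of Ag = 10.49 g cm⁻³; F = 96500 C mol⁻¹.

Q = I·t = 3.140 × 9240.0 = 29010 C; n(e⁻) = 0.3007 mol.
n(Ag) = n(e⁻)/1 = 0.3007 mol, so m = 0.3007 × 107.87 = 32.43 g.
Volume = m/ρ = 32.43 / 10.49 = 3.092 cm³.
Thickness = V/A = 3.092 / 390 = 0.00793 cm = 79.3 μm.

79.3 μm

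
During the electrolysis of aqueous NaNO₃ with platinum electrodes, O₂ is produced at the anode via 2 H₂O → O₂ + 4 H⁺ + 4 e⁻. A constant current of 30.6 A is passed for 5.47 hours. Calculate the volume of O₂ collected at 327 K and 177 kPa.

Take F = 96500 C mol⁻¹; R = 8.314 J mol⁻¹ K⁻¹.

Q = I·t = 30.60 A × 19692 s = 602600 C.
n(e⁻) = Q/F = 602600 / 96500 = 6.244 mol.
4 electrons are transferred per O₂ molecule, so n(O₂) = 6.244 / 4 = 1.561 mol.
V = nRT/P = (1.561 × 8.314 × 327) / (177 × 10³ Pa) = 0.0240 m³ = 24.0 L.

24.0 L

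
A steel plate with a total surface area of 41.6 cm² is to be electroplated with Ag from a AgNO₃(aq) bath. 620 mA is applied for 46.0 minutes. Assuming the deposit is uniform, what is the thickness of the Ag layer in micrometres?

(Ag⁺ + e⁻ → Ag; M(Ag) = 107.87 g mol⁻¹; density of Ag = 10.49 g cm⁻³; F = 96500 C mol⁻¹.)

43.8 μm

Q = I·t = 0.6200 × 2760.0 = 1711 C; n(e⁻) = 0.01773 mol.
n(Ag) = n(e⁻)/1 = 0.01773 mol, so m = 0.01773 × 107.87 = 1.913 g.
Volume = m/ρ = 1.913 / 10.49 = 0.1823 cm³.
Thickness = V/A = 0.1823 / 41.6 = 0.00438 cm = 43.8 μm.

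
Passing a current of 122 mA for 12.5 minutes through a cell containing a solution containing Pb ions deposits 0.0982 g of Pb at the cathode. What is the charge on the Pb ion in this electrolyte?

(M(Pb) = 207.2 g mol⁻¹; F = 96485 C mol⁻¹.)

+2

Q = I·t = 0.1220 A × 750.00 s = 91.50 C, so n(e⁻) = 91.50/96485 = 0.0009483 mol.
n(Pb) deposited = 0.0982 / 207.2 = 0.0004739 mol.
Electrons per atom = n(e⁻)/n(Pb) = 0.0009483 / 0.0004739 = 2.00 ≈ 2, so the ion is Pb²⁺.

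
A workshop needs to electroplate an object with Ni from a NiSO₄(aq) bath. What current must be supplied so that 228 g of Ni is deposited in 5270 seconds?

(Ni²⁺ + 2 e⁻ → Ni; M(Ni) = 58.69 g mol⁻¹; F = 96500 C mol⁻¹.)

142 A

n(Ni) = 228 / 58.69 = 3.885 mol.
n(e⁻) = 2 × 3.885 = 7.770 mol.
Q = n(e⁻)·F = 7.770 × 96500 = 749800 C.
I = Q/t = 749800 / 5270.0 s = 142 A.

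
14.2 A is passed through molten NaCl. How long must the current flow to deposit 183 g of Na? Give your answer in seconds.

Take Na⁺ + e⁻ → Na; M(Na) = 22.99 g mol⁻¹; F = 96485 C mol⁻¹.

54100 s

n(Na) = m/M = 183 / 22.99 = 7.960 mol.
Each Na atom requires 1 electron, so n(e⁻) = 1 × 7.960 = 7.960 mol.
Q = n(e⁻)·F = 7.960 × 96485 = 768000 C.
t = Q/I = 768000 / 14.20 A = 54090 s.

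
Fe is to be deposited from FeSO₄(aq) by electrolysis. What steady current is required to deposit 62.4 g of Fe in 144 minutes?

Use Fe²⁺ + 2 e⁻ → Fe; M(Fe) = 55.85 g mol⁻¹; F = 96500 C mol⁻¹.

n(Fe) = 62.4 / 55.85 = 1.117 mol.
n(e⁻) = 2 × 1.117 = 2.235 mol.
Q = n(e⁻)·F = 2.235 × 96500 = 215600 C.
I = Q/t = 215600 / 8640.0 s = 25.0 A.

25.0 A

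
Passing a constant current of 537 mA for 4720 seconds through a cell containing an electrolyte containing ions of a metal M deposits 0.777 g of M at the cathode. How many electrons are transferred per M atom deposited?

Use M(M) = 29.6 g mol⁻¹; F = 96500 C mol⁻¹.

1

Q = I·t = 0.5370 A × 4720.0 s = 2535 C, so n(e⁻) = 2535/96500 = 0.02627 mol.
n(M) deposited = 0.777 / 29.6 = 0.02625 mol.
Electrons per atom = n(e⁻)/n(M) = 0.02627 / 0.02625 = 1.00 ≈ 1, so the ion is M⁺.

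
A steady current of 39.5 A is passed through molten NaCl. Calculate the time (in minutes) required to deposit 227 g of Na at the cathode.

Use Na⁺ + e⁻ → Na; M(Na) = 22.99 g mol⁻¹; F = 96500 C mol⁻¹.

n(Na) = m/M = 227 / 22.99 = 9.874 mol.
Each Na atom requires 1 electron, so n(e⁻) = 1 × 9.874 = 9.874 mol.
Q = n(e⁻)·F = 9.874 × 96500 = 952800 C.
t = Q/I = 952800 / 39.50 A = 24120 s = 402 min.

402 min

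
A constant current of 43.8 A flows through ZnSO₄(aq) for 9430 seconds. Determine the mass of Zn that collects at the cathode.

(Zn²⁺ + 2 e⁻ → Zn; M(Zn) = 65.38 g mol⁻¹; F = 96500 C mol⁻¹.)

140 g

Q = I·t = 43.80 A × 9430.0 s = 413000 C.
n(e⁻) = Q/F = 413000 / 96500 = 4.280 mol.
Zn²⁺ + 2 e⁻ → Zn, so n(Zn) = n(e⁻)/2 = 2.140 mol.
m = n·M = 2.140 × 65.38 = 140 g.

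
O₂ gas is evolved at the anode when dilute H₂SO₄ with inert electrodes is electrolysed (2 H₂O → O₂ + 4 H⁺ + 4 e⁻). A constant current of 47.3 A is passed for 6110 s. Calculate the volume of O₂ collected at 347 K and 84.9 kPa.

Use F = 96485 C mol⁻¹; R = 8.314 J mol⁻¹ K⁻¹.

25.4 L

Q = I·t = 47.30 A × 6110.0 s = 289000 C.
n(e⁻) = Q/F = 289000 / 96485 = 2.995 mol.
4 electrons are transferred per O₂ molecule, so n(O₂) = 2.995 / 4 = 0.7488 mol.
V = nRT/P = (0.7488 × 8.314 × 347) / (84.9 × 10³ Pa) = 0.0254 m³ = 25.4 L.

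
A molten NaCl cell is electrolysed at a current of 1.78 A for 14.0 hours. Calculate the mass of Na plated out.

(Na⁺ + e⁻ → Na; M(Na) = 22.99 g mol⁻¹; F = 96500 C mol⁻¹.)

Q = I·t = 1.780 A × 50400 s = 89710 C.
n(e⁻) = Q/F = 89710 / 96500 = 0.9297 mol.
Na⁺ + e⁻ → Na, so n(Na) = n(e⁻)/1 = 0.9297 mol.
m = n·M = 0.9297 × 22.99 = 21.4 g.

21.4 g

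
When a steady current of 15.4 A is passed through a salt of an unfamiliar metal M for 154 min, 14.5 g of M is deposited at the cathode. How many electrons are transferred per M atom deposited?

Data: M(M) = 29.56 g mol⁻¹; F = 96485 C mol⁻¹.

Q = I·t = 15.40 A × 9240.0 s = 142300 C, so n(e⁻) = 142300/96485 = 1.475 mol.
n(M) deposited = 14.5 / 29.56 = 0.4905 mol.
Electrons per atom = n(e⁻)/n(M) = 1.475 / 0.4905 = 3.01 ≈ 3, so the ion is M³⁺.

3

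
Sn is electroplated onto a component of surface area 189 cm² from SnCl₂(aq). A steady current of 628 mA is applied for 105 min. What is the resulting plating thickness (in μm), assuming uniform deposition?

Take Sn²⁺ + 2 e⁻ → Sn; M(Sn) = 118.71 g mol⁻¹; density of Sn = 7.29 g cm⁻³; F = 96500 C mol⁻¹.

17.7 μm

Q = I·t = 0.6280 × 6300.0 = 3956 C; n(e⁻) = 0.04100 mol.
n(Sn) = n(e⁻)/2 = 0.02050 mol, so m = 0.02050 × 118.71 = 2.433 g.
Volume = m/ρ = 2.433 / 7.29 = 0.3338 cm³.
Thickness = V/A = 0.3338 / 189 = 0.00177 cm = 17.7 μm.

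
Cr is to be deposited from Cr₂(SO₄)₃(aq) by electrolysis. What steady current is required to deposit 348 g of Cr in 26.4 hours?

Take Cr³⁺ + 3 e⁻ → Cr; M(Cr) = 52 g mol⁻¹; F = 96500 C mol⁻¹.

20.4 A

n(Cr) = 348 / 52 = 6.692 mol.
n(e⁻) = 3 × 6.692 = 20.08 mol.
Q = n(e⁻)·F = 20.08 × 96500 = 1937000 C.
I = Q/t = 1937000 / 95040 s = 20.4 A.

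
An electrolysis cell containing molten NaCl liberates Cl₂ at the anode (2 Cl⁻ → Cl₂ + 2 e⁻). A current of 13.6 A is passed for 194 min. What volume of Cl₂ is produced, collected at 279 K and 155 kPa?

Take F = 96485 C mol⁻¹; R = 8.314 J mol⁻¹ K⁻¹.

Q = I·t = 13.60 A × 11640 s = 158300 C.
n(e⁻) = Q/F = 158300 / 96485 = 1.641 mol.
2 electrons are transferred per Cl₂ molecule, so n(Cl₂) = 1.641 / 2 = 0.8204 mol.
V = nRT/P = (0.8204 × 8.314 × 279) / (155 × 10³ Pa) = 0.0123 m³ = 12.3 L.

12.3 L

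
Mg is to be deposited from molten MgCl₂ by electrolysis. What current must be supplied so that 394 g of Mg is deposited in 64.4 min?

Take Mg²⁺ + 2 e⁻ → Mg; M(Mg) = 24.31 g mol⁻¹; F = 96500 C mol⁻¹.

810 A

n(Mg) = 394 / 24.31 = 16.21 mol.
n(e⁻) = 2 × 16.21 = 32.41 mol.
Q = n(e⁻)·F = 32.41 × 96500 = 3128000 C.
I = Q/t = 3128000 / 3864.0 s = 810 A.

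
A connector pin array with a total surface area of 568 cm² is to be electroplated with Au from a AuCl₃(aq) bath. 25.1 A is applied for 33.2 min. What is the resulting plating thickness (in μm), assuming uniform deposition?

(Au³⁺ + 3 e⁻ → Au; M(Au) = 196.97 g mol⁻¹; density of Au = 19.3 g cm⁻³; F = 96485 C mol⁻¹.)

31.0 μm

Q = I·t = 25.10 × 1992.0 = 50000 C; n(e⁻) = 0.5182 mol.
n(Au) = n(e⁻)/3 = 0.1727 mol, so m = 0.1727 × 196.97 = 34.02 g.
Volume = m/ρ = 34.02 / 19.3 = 1.763 cm³.
Thickness = V/A = 1.763 / 568 = 0.00310 cm = 31.0 μm.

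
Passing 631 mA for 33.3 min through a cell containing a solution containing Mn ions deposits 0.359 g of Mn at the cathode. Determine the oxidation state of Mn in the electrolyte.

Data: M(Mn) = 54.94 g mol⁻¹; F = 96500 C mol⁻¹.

+2

Q = I·t = 0.6310 A × 1998.0 s = 1261 C, so n(e⁻) = 1261/96500 = 0.01306 mol.
n(Mn) deposited = 0.359 / 54.94 = 0.006534 mol.
Electrons per atom = n(e⁻)/n(Mn) = 0.01306 / 0.006534 = 2.00 ≈ 2, so the ion is Mn²⁺.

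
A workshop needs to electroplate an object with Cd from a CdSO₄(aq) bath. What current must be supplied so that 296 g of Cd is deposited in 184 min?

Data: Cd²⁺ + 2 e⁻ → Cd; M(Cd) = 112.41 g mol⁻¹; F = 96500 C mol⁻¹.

n(Cd) = 296 / 112.41 = 2.633 mol.
n(e⁻) = 2 × 2.633 = 5.266 mol.
Q = n(e⁻)·F = 5.266 × 96500 = 508200 C.
I = Q/t = 508200 / 11040 s = 46.0 A.

46.0 A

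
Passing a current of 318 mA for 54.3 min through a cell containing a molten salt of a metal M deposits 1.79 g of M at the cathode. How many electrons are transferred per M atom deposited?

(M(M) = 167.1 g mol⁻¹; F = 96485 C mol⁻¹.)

Q = I·t = 0.3180 A × 3258.0 s = 1036 C, so n(e⁻) = 1036/96485 = 0.01074 mol.
n(M) deposited = 1.79 / 167.1 = 0.01071 mol.
Electrons per atom = n(e⁻)/n(M) = 0.01074 / 0.01071 = 1.00 ≈ 1, so the ion is M⁺.

1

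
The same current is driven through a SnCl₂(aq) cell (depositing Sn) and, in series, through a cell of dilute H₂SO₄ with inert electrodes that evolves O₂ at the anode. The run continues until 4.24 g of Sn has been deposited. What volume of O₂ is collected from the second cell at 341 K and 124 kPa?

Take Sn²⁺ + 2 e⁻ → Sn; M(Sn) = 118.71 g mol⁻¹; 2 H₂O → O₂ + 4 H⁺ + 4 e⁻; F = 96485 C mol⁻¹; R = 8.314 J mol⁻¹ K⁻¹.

0.408 L

n(Sn) = 4.24 / 118.71 = 0.03572 mol, so n(e⁻) = 2 × 0.03572 = 0.07143 mol.
The cells are in series, so the same 0.07143 mol of electrons passes through the second cell.
2 H₂O → O₂ + 4 H⁺ + 4 e⁻ — 4 mol e⁻ per mol O₂, so n(O₂) = 0.07143/4 = 0.01786 mol.
V = nRT/P = (0.01786 × 8.314 × 341) / (124 × 10³) = 4.08 × 10⁻⁴ m³ = 0.408 L.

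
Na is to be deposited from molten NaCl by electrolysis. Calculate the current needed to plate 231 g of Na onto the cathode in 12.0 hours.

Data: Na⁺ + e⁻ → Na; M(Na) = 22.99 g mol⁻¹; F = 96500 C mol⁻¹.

22.4 A

n(Na) = 231 / 22.99 = 10.05 mol.
n(e⁻) = 1 × 10.05 = 10.05 mol.
Q = n(e⁻)·F = 10.05 × 96500 = 969600 C.
I = Q/t = 969600 / 43200 s = 22.4 A.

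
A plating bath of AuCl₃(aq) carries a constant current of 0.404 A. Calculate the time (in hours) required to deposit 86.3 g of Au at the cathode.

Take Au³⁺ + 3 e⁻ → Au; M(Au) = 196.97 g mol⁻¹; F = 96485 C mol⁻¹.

n(Au) = m/M = 86.3 / 196.97 = 0.4381 mol.
Each Au atom requires 3 electrons, so n(e⁻) = 3 × 0.4381 = 1.314 mol.
Q = n(e⁻)·F = 1.314 × 96485 = 126800 C.
t = Q/I = 126800 / 0.4040 A = 313900 s = 87.2 h.

87.2 h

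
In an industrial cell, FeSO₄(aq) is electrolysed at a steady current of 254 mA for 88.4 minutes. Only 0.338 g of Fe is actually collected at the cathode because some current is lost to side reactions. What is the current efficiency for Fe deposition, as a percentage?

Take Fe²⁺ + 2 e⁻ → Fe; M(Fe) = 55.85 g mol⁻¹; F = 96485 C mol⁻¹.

86.7 %

Q = I·t = 0.2540 × 5304.0 = 1347 C; n(e⁻) = 1347/96485 = 0.01396 mol.
Theoretical n(Fe) = n(e⁻)/2 = 0.006981 mol, i.e. m_theo = 0.006981 × 55.85 = 0.3899 g.
Efficiency = m_actual / m_theo = 0.338 / 0.3899 = 86.7 %.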